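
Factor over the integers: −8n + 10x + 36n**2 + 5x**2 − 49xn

Group: x(5x − 4n) + (−9n + 2)(5x − 4n); both groups contain (5x − 4n).

(5x − 4n)(x − 9n + 2)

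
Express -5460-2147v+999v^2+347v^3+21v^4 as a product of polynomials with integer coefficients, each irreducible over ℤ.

Trying the rational-root candidates, v = -13/7 is a root, so (7v+13) is a factor; dividing leaves 3v^3+44v^2+61v-420.
Continuing, v = 7/3 is a root, so (3v-7) is a factor; dividing leaves v^2+17v+60.
The remaining quadratic factors as (v+12)(v+5).

(3v-7)(7v+13)(v+12)(v+5)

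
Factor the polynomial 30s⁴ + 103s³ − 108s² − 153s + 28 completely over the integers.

Trying the rational-root candidates, s = −1 is a root, giving the factor (s + 1) and quotient 30s³ + 73s² − 181s + 28.
Then s = −4 is a root, so (s + 4) divides it; the quotient is 30s² − 47s + 7.
The remaining quadratic factors as (6s − 1)(5s − 7).

(5s − 7)(6s − 1)(s + 1)(s + 4)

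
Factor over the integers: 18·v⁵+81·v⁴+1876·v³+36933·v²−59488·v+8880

Trying the rational-root candidates, v = −12 is a root, so (v+12) divides it; the quotient is 18·v⁴−135·v³+3496·v²−5019·v+740.
Next, v = 4/3 is a root, giving the factor (3·v−4) and quotient 6·v³−37·v²+1116·v−185.
Next, v = 1/6 is a root, so (6·v−1) is a factor; dividing leaves v²−6·v+185.
The quadratic v²−6·v+185 has discriminant −704 < 0 and is irreducible over ℤ.

(3·v−4)·(6·v−1)·(v+12)·(v²−6·v+185)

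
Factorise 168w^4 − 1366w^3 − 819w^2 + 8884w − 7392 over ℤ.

(4w + 11)(6w − 7)(7w − 12)(w − 8)

Testing divisors of the constant over divisors of the leading coefficient, w = 7/6 is a root, so (6w − 7) is a factor; dividing leaves 28w^3 − 195w^2 − 364w + 1056.
Continuing, w = 12/7 is a root, giving the factor (7w − 12) and quotient 4w^2 − 21w − 88.
The remaining quadratic factors as (4w + 11)(w − 8).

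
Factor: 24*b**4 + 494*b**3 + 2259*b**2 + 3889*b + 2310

(4*b + 7)*(6*b + 11)*(b + 15)*(b + 2)

Trying the rational-root candidates, b = -7/4 is a root, so (4*b + 7) divides it; the quotient is 6*b**3 + 113*b**2 + 367*b + 330.
Then b = -2 is a root, giving the factor (b + 2) and quotient 6*b**2 + 101*b + 165.
The remaining quadratic factors as (b + 15)(6*b + 11).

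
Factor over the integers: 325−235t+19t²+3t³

Trying the rational-root candidates, t = 5/3 is a root, so (3t−5) is a factor; dividing leaves t²+8t−65.
The remaining quadratic factors as (t−5)(t+13).

(3t−5)(t+13)(t−5)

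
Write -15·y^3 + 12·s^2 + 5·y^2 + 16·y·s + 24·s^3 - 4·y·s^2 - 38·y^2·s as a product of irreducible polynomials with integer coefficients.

Group: y·(-15·y^2 - 8·y·s + 5·y + 12·s^2 + 6·s) + 2·s·(-15·y^2 - 8·y·s + 5·y + 12·s^2 + 6·s); both groups contain (-15·y^2 - 8·y·s + 5·y + 12·s^2 + 6·s), so (y + 2·s) is a factor with cofactor -15·y^2 - 8·y·s + 5·y + 12·s^2 + 6·s.
The cofactor groups again: -15·y^2 - 8·y·s + 5·y + 12·s^2 + 6·s = -5·y·(3·y - 2·s - 1) - 6·s·(3·y - 2·s - 1); both groups contain (3·y - 2·s - 1), giving -(5·y + 6·s)·(3·y - 2·s - 1).

-(3·y - 2·s - 1)·(y + 2·s)·(5·y + 6·s)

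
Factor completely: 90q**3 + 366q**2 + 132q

Pull out the common factor 6q, then factor the remaining trinomial.

6q(3q + 11)(5q + 2)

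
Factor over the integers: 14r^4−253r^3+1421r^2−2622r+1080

(2r−5)(7r−4)(r−6)(r−9)

Among the possible rational roots, r = 9 is a root, so (r−9) is a factor; dividing leaves 14r^3−127r^2+278r−120.
Next, r = 6 is a root, so (r−6) is a factor; dividing leaves 14r^2−43r+20.
The remaining quadratic factors as (7r−4)(2r−5).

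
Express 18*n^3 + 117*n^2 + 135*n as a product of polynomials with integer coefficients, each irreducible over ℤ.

Pull out the common factor 9*n, then factor the remaining trinomial.

9*n*(2*n + 3)*(n + 5)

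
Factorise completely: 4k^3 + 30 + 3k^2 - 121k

(4k - 1)(k + 6)(k - 5)

Trying the rational-root candidates, k = 1/4 is a root, giving the factor (4k - 1) and quotient k^2 + k - 30.
The remaining quadratic factors as (k - 5)(k + 6).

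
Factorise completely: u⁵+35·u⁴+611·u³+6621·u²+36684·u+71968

(u+13)·(u+4)·(u+8)·(u²+10·u+173)

Testing divisors of the constant over divisors of the leading coefficient, u = -8 is a root, so (u+8) is a factor; dividing leaves u⁴+27·u³+395·u²+3461·u+8996.
Then u = -13 is a root, so (u+13) is a factor; dividing leaves u³+14·u²+213·u+692.
Continuing, u = -4 is a root, giving the factor (u+4) and quotient u²+10·u+173.
The quadratic u²+10·u+173 has discriminant -592 < 0 and is irreducible over ℤ.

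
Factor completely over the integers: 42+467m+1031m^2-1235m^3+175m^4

By the rational root theorem, m = 7/5 is a root, giving the factor (5m-7) and quotient 35m^3-198m^2-71m-6.
Next, m = -1/7 is a root, giving the factor (7m+1) and quotient 5m^2-29m-6.
The remaining quadratic factors as (m-6)(5m+1).

(5m+1)(5m-7)(7m+1)(m-6)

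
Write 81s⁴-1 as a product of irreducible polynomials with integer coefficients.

Difference of squares twice: with A = 3s and B = 1, A⁴ − B⁴ = (A² − B²)(A² + B²), and A² − B² factors again.

(3s+1)(3s-1)(9s²+1)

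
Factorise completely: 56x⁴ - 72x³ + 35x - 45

Group as (56x⁴ + 35x) + (-72x³ - 45) = 7x(8x³ + 5) - 9(8x³ + 5).
Both groups share the factor (8x³ + 5).

(7x - 9)(8x³ + 5)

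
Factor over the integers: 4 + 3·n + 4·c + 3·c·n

(3·n + 4)·(c + 1)

Group as (3·c·n + 4·c) + (3·n + 4) = c·(3·n + 4) + (3·n + 4).
Both groups share the factor (3·n + 4).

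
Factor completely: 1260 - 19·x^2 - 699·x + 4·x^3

(4·x - 7)·(x + 12)·(x - 15)

Trying the rational-root candidates, x = 7/4 is a root, so (4·x - 7) divides it; the quotient is x^2 - 3·x - 180.
The remaining quadratic factors as (x - 15)(x + 12).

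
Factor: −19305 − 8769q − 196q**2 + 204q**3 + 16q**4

Among the possible rational roots, q = −9 is a root, giving the factor (q + 9) and quotient 16q**3 + 60q**2 − 736q − 2145.
Then q = −11/4 is a root, giving the factor (4q + 11) and quotient 4q**2 + 4q − 195.
The remaining quadratic factors as (2q − 13)(2q + 15).

(2q + 15)(2q − 13)(4q + 11)(q + 9)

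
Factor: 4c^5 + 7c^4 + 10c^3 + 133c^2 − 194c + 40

Among the possible rational roots, c = 1 is a root, so (c − 1) divides it; the quotient is 4c^4 + 11c^3 + 21c^2 + 154c − 40.
Next, c = 1/4 is a root, giving the factor (4c − 1) and quotient c^3 + 3c^2 + 6c + 40.
Continuing, c = −4 is a root, so (c + 4) divides it; the quotient is c^2 − c + 10.
The quadratic c^2 − c + 10 has discriminant −39 < 0 and is irreducible over ℤ.

(4c − 1)(c + 4)(c − 1)(c^2 − c + 10)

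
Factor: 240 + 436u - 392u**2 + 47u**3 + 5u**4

By the rational root theorem, u = 4 is a root, so (u - 4) divides it; the quotient is 5u**3 + 67u**2 - 124u - 60.
Continuing, u = -15 is a root, giving the factor (u + 15) and quotient 5u**2 - 8u - 4.
The remaining quadratic factors as (u - 2)(5u + 2).

(5u + 2)(u + 15)(u - 2)(u - 4)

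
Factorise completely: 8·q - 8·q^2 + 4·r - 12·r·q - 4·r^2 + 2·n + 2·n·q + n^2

Group: n·(n + 2·r + 4·q) + (-2·r - 2·q + 2)·(n + 2·r + 4·q); both groups contain (n + 2·r + 4·q).

(n + 2·r + 4·q)·(n - 2·r - 2·q + 2)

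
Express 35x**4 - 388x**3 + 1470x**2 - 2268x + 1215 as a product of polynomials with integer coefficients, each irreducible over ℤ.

(5x - 9)(7x - 9)(x - 3)(x - 5)

By the rational root theorem, x = 3 is a root, giving the factor (x - 3) and quotient 35x**3 - 283x**2 + 621x - 405.
Then x = 9/5 is a root, so (5x - 9) divides it; the quotient is 7x**2 - 44x + 45.
The remaining quadratic factors as (7x - 9)(x - 5).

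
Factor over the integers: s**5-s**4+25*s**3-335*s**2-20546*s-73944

By the rational root theorem, s = -9 is a root, giving the factor (s+9) and quotient s**4-10*s**3+115*s**2-1370*s-8216.
Then s = -4 is a root, so (s+4) is a factor; dividing leaves s**3-14*s**2+171*s-2054.
Continuing, s = 13 is a root, so (s-13) is a factor; dividing leaves s**2-s+158.
The quadratic s**2-s+158 has discriminant -631 < 0 and is irreducible over ℤ.

(s+4)*(s+9)*(s-13)*(s**2-s+158)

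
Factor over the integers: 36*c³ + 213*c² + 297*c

3*c*(3*c + 11)*(4*c + 9)

Pull out the common factor 3*c, then factor the remaining trinomial.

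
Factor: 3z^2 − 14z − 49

Need a pair with product 3·(−49) = −147 and sum −14: that's −21 and 7.
Split the middle term: 3z^2 − 21z + 7z − 49 = 3z(z − 7) + 7(z − 7).

(3z + 7)(z − 7)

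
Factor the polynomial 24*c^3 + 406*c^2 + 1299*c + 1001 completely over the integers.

(4*c + 11)*(6*c + 7)*(c + 13)

Trying the rational-root candidates, c = -13 is a root, so (c + 13) divides it; the quotient is 24*c^2 + 94*c + 77.
The remaining quadratic factors as (4*c + 11)(6*c + 7).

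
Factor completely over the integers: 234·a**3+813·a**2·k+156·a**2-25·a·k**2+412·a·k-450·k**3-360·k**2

Group: 13·a·(18·a**2+75·a·k+12·a+50·k**2+40·k) - 9·k·(18·a**2+75·a·k+12·a+50·k**2+40·k); both groups contain (18·a**2+75·a·k+12·a+50·k**2+40·k), so (13·a-9·k) is a factor with cofactor 18·a**2+75·a·k+12·a+50·k**2+40·k.
The cofactor groups again: 18·a**2+75·a·k+12·a+50·k**2+40·k = 3·a·(6·a+5·k+4) + 10·k·(6·a+5·k+4); both groups contain (6·a+5·k+4), giving (3·a+10·k)·(6·a+5·k+4).

(13·a-9·k)·(3·a+10·k)·(6·a+5·k+4)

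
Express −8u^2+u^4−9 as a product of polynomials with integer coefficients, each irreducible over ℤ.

(u+3)(u−3)(u^2+1)

Substitute w = u^2 to get a quadratic in w, then factor.
u^2+1 is irreducible over ℤ (sum of squares).
u^2−9 is a difference of squares.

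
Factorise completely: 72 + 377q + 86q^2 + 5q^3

Among the possible rational roots, q = −8 is a root, giving the factor (q + 8) and quotient 5q^2 + 46q + 9.
The remaining quadratic factors as (5q + 1)(q + 9).

(5q + 1)(q + 8)(q + 9)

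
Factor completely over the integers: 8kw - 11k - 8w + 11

Group as (8kw - 11k) + (-8w + 11) = k(8w - 11) - (8w - 11).
Both groups share the factor (8w - 11).

(8w - 11)(k - 1)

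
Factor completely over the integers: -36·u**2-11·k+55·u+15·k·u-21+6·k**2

Group: 6·k·(k+4·u-3) + (-9·u+7)·(k+4·u-3); both groups contain (k+4·u-3).

(6·k-9·u+7)·(k+4·u-3)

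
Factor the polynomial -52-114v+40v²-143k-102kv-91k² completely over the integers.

-(13k-4v+13)(7k+10v+4)

Group: -13k(7k+10v+4) + (4v-13)(7k+10v+4); both groups contain (7k+10v+4).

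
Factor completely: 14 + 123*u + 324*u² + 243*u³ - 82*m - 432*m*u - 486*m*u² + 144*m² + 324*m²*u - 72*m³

-(2*m - 3*u - 1)*(6*m - 9*u - 2)*(6*m - 9*u - 7)

Group: 6*m*(-12*m² + 36*m*u + 10*m - 27*u² - 15*u - 2) + (-9*u - 7)*(-12*m² + 36*m*u + 10*m - 27*u² - 15*u - 2); both groups contain (-12*m² + 36*m*u + 10*m - 27*u² - 15*u - 2), so (6*m - 9*u - 7) is a factor with cofactor -12*m² + 36*m*u + 10*m - 27*u² - 15*u - 2.
The cofactor groups again: -12*m² + 36*m*u + 10*m - 27*u² - 15*u - 2 = -2*m*(6*m - 9*u - 2) + (3*u + 1)*(6*m - 9*u - 2); both groups contain (6*m - 9*u - 2), giving -(2*m - 3*u - 1)*(6*m - 9*u - 2).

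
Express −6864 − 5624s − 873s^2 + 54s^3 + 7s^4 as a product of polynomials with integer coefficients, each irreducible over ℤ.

Testing divisors of the constant over divisors of the leading coefficient, s = −13 is a root, giving the factor (s + 13) and quotient 7s^3 − 37s^2 − 392s − 528.
Then s = −12/7 is a root, so (7s + 12) divides it; the quotient is s^2 − 7s − 44.
The remaining quadratic factors as (s − 11)(s + 4).

(7s + 12)(s + 13)(s + 4)(s − 11)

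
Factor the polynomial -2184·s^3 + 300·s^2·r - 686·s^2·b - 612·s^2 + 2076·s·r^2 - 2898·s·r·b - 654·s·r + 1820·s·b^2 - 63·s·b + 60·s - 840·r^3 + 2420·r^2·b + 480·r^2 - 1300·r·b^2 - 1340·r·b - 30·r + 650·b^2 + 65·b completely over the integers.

Group: 13·s·(-168·s^2 + 204·s·r - 182·s·b - 60·s - 60·r^2 + 130·r·b + 30·r - 65·b) + (14·r - 10·b - 1)·(-168·s^2 + 204·s·r - 182·s·b - 60·s - 60·r^2 + 130·r·b + 30·r - 65·b); both groups contain (-168·s^2 + 204·s·r - 182·s·b - 60·s - 60·r^2 + 130·r·b + 30·r - 65·b), so (13·s + 14·r - 10·b - 1) is a factor with cofactor -168·s^2 + 204·s·r - 182·s·b - 60·s - 60·r^2 + 130·r·b + 30·r - 65·b.
The cofactor groups again: -168·s^2 + 204·s·r - 182·s·b - 60·s - 60·r^2 + 130·r·b + 30·r - 65·b = -14·s·(12·s - 6·r + 13·b) + (10·r - 5)·(12·s - 6·r + 13·b); both groups contain (12·s - 6·r + 13·b), giving -(14·s - 10·r + 5)·(12·s - 6·r + 13·b).

-(13·s + 14·r - 10·b - 1)·(14·s - 10·r + 5)·(12·s - 6·r + 13·b)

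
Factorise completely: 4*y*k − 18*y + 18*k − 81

(2*k − 9)*(2*y + 9)

Group as (4*y*k − 18*y) + (18*k − 81) = 2*y*(2*k − 9) + 9*(2*k − 9).
Both groups share the factor (2*k − 9).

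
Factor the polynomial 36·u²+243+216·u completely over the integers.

Pull out the common factor 9, then factor the remaining trinomial.

9·(2·u+3)·(2·u+9)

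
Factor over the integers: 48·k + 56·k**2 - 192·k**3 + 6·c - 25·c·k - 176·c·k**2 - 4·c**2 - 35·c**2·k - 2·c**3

Group: 2·c·(-c**2 - 16·c·k - 3·c - 64·k**2 - 24·k) + (3·k - 2)·(-c**2 - 16·c·k - 3·c - 64·k**2 - 24·k); both groups contain (-c**2 - 16·c·k - 3·c - 64·k**2 - 24·k), so (2·c + 3·k - 2) is a factor with cofactor -c**2 - 16·c·k - 3·c - 64·k**2 - 24·k.
The cofactor groups again: -c**2 - 16·c·k - 3·c - 64·k**2 - 24·k = -c·(c + 8·k + 3) - 8·k·(c + 8·k + 3); both groups contain (c + 8·k + 3), giving -(c + 8·k)·(c + 8·k + 3).

-(2·c + 3·k - 2)·(c + 8·k)·(c + 8·k + 3)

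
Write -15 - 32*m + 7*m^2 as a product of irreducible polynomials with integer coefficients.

Need a pair with product 7·(-15) = -105 and sum -32: that's 3 and -35.
Split the middle term: 7*m^2 + 3*m - 35*m - 15 = m*(7*m + 3) - 5*(7*m + 3).

(7*m + 3)*(m - 5)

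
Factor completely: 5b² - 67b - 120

(5b + 8)(b - 15)

Need a pair with product 5·(-120) = -600 and sum -67: that's 8 and -75.
Split the middle term: 5b² + 8b - 75b - 120 = b(5b + 8) - 15(5b + 8).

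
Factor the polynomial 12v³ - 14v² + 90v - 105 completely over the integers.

(6v - 7)(2v² + 15)

Group as (12v³ + 90v) + (-14v² - 105) = 6v(2v² + 15) - 7(2v² + 15).
Both groups share the factor (2v² + 15).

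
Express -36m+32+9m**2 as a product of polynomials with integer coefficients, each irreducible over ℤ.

(3m-4)(3m-8)

Need a pair with product 9·32 = 288 and sum -36: that's -24 and -12.
Split the middle term: 9m**2-24m - 12m+32 = 3m(3m-8) - 4(3m-8).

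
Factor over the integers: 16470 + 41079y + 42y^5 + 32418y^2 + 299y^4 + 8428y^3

(6y + 5)(7y + 9)(y + 2)(y^2 + 3y + 183)

Among the possible rational roots, y = -9/7 is a root, so (7y + 9) is a factor; dividing leaves 6y^4 + 35y^3 + 1159y^2 + 3141y + 1830.
Next, y = -2 is a root, giving the factor (y + 2) and quotient 6y^3 + 23y^2 + 1113y + 915.
Next, y = -5/6 is a root, so (6y + 5) is a factor; dividing leaves y^2 + 3y + 183.
The quadratic y^2 + 3y + 183 has discriminant -723 < 0 and is irreducible over ℤ.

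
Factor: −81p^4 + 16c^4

Write as (4c^2)² − (9p^2)², then factor 4c^2 − 9p^2 once more.

(2c + 3p)(2c − 3p)(4c^2 + 9p^2)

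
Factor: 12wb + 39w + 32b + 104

(3w + 8)(4b + 13)

Group as (12wb + 39w) + (32b + 104) = 3w(4b + 13) + 8(4b + 13).
Both groups share the factor (4b + 13).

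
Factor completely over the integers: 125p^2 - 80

5(5p + 4)(5p - 4)

Pull out the common factor 5; 25p^2 - 16 is a difference of squares.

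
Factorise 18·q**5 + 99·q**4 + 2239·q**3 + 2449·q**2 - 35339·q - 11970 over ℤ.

(2·q + 9)·(3·q + 1)·(3·q - 10)·(q**2 + 4·q + 133)

Testing divisors of the constant over divisors of the leading coefficient, q = 10/3 is a root, giving the factor (3·q - 10) and quotient 6·q**4 + 53·q**3 + 923·q**2 + 3893·q + 1197.
Then q = -1/3 is a root, so (3·q + 1) is a factor; dividing leaves 2·q**3 + 17·q**2 + 302·q + 1197.
Continuing, q = -9/2 is a root, so (2·q + 9) is a factor; dividing leaves q**2 + 4·q + 133.
The quadratic q**2 + 4·q + 133 has discriminant -516 < 0 and is irreducible over ℤ.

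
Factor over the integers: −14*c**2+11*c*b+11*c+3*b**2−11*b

Group: −c*(14*c+3*b−11) + b*(14*c+3*b−11); both groups contain (14*c+3*b−11).

−(c−b)*(14*c+3*b−11)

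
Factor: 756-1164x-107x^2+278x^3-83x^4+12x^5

(3x-2)(4x+7)(x-3)(x^2-5x+18)

By the rational root theorem, x = 2/3 is a root, so (3x-2) divides it; the quotient is 4x^4-25x^3+76x^2+15x-378.
Then x = 3 is a root, so (x-3) divides it; the quotient is 4x^3-13x^2+37x+126.
Then x = -7/4 is a root, giving the factor (4x+7) and quotient x^2-5x+18.
The quadratic x^2-5x+18 has discriminant -47 < 0 and is irreducible over ℤ.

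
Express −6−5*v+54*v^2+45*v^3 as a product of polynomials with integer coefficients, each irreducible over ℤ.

Group as (45*v^3−5*v) + (54*v^2−6) = 5*v*(9*v^2−1) + 6*(9*v^2−1).
Both groups share the factor (9*v^2−1).

(3*v+1)*(3*v−1)*(5*v+6)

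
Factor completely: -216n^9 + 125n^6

-n^6(6n - 5)(36n^2 + 30n + 25)

Pull out the common factor n^6, leaving -216n^3 + 125.
Recognize a difference of cubes with the parts 5 and 6n.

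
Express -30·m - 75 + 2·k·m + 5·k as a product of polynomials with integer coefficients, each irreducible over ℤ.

Group as (2·k·m + 5·k) + (-30·m - 75) = k·(2·m + 5) - 15·(2·m + 5).
Both groups share the factor (2·m + 5).

(2·m + 5)·(k - 15)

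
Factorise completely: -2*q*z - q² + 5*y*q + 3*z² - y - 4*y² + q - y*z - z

Group: -4*y*(y - q + z) + (q + 3*z - 1)*(y - q + z); both groups contain (y - q + z).

-(4*y - q - 3*z + 1)*(y - q + z)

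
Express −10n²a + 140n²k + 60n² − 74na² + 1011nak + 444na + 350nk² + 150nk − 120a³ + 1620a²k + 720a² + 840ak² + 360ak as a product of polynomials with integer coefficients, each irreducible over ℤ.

−(2n + 10a + 5k)(5n + 12a)(a − 14k − 6)

Group: 5n(−2na + 28nk + 12n − 10a² + 135ak + 60a + 70k² + 30k) + 12a(−2na + 28nk + 12n − 10a² + 135ak + 60a + 70k² + 30k); both groups contain (−2na + 28nk + 12n − 10a² + 135ak + 60a + 70k² + 30k), so (5n + 12a) is a factor with cofactor −2na + 28nk + 12n − 10a² + 135ak + 60a + 70k² + 30k.
The cofactor groups again: −2na + 28nk + 12n − 10a² + 135ak + 60a + 70k² + 30k = −a(2n + 10a + 5k) + (14k + 6)(2n + 10a + 5k); both groups contain (2n + 10a + 5k), giving −(a − 14k − 6)(2n + 10a + 5k).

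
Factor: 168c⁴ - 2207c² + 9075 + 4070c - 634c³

(4c - 11)(6c + 11)(7c + 15)(c - 5)

Testing divisors of the constant over divisors of the leading coefficient, c = -11/6 is a root, so (6c + 11) is a factor; dividing leaves 28c³ - 157c² - 80c + 825.
Continuing, c = 5 is a root, giving the factor (c - 5) and quotient 28c² - 17c - 165.
The remaining quadratic factors as (7c + 15)(4c - 11).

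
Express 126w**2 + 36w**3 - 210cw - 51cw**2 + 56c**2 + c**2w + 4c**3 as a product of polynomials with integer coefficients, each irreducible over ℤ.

(4c - 3w)(c + 4w + 14)(c - 3w)

Group: c(4c**2 - 15cw + 9w**2) + (4w + 14)(4c**2 - 15cw + 9w**2); both groups contain (4c**2 - 15cw + 9w**2), so (c + 4w + 14) is a factor with cofactor 4c**2 - 15cw + 9w**2.
The cofactor groups again: 4c**2 - 15cw + 9w**2 = 4c(c - 3w) - 3w(c - 3w); both groups contain (c - 3w), giving (4c - 3w)(c - 3w).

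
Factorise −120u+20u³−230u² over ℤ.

10u(2u+1)(u−12)

Pull out the common factor 10u, then factor the remaining trinomial.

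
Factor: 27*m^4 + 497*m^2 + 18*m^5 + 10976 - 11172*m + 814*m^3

(3*m - 7)*(6*m - 7)*(m + 4)*(m^2 + m + 56)

Among the possible rational roots, m = 7/6 is a root, giving the factor (6*m - 7) and quotient 3*m^4 + 8*m^3 + 145*m^2 + 252*m - 1568.
Continuing, m = -4 is a root, so (m + 4) is a factor; dividing leaves 3*m^3 - 4*m^2 + 161*m - 392.
Then m = 7/3 is a root, giving the factor (3*m - 7) and quotient m^2 + m + 56.
The quadratic m^2 + m + 56 has discriminant -223 < 0 and is irreducible over ℤ.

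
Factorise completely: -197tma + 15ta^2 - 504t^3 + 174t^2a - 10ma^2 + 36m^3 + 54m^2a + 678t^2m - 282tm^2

Group: 14t(-36t^2 + 33tm + 15ta - 6m^2 - 10ma) + (-6m + a)(-36t^2 + 33tm + 15ta - 6m^2 - 10ma); both groups contain (-36t^2 + 33tm + 15ta - 6m^2 - 10ma), so (14t - 6m + a) is a factor with cofactor -36t^2 + 33tm + 15ta - 6m^2 - 10ma.
The cofactor groups again: -36t^2 + 33tm + 15ta - 6m^2 - 10ma = -3t(12t - 3m - 5a) + 2m(12t - 3m - 5a); both groups contain (12t - 3m - 5a), giving -(3t - 2m)(12t - 3m - 5a).

-(3t - 2m)(12t - 3m - 5a)(14t - 6m + a)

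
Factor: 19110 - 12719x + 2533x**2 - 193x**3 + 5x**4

By the rational root theorem, x = 15 is a root, giving the factor (x - 15) and quotient 5x**3 - 118x**2 + 763x - 1274.
Then x = 7 is a root, so (x - 7) divides it; the quotient is 5x**2 - 83x + 182.
The remaining quadratic factors as (5x - 13)(x - 14).

(5x - 13)(x - 14)(x - 15)(x - 7)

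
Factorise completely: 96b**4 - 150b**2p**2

Pull out the common factor 6b**2; 16b**2 - 25p**2 is a difference of squares.

6b**2(4b + 5p)(4b - 5p)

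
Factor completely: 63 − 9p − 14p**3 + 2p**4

Group as (2p**4 − 9p) + (−14p**3 + 63) = p(2p**3 − 9) − 7(2p**3 − 9).
Both groups share the factor (2p**3 − 9).

(p − 7)(2p**3 − 9)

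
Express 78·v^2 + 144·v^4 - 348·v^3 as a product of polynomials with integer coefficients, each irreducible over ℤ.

Pull out the common factor 6·v^2, then factor the remaining trinomial.

6·v^2·(4·v - 1)·(6·v - 13)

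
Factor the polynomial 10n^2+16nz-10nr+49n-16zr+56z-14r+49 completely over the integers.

Group: 5n(2n-2r+7) + (8z+7)(2n-2r+7); both groups contain (2n-2r+7).

(2n-2r+7)(5n+8z+7)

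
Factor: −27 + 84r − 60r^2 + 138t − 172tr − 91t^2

−(7t + 10r − 9)(13t + 6r − 3)

Group: −13t(7t + 10r − 9) + (−6r + 3)(7t + 10r − 9); both groups contain (7t + 10r − 9).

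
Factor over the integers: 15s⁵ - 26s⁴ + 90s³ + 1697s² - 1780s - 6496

(3s - 7)(5s + 8)(s + 4)(s² - 5s + 29)

By the rational root theorem, s = 7/3 is a root, giving the factor (3s - 7) and quotient 5s⁴ + 3s³ + 37s² + 652s + 928.
Then s = -4 is a root, giving the factor (s + 4) and quotient 5s³ - 17s² + 105s + 232.
Next, s = -8/5 is a root, so (5s + 8) divides it; the quotient is s² - 5s + 29.
The quadratic s² - 5s + 29 has discriminant -91 < 0 and is irreducible over ℤ.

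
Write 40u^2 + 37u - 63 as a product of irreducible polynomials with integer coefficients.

Need a pair with product 40·(-63) = -2520 and sum 37: that's -35 and 72.
Split the middle term: 40u^2 - 35u + 72u - 63 = 5u(8u - 7) + 9(8u - 7).

(5u + 9)(8u - 7)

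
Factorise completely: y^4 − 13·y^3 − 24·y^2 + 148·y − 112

Trying the rational-root candidates, y = 14 is a root, so (y − 14) divides it; the quotient is y^3 + y^2 − 10·y + 8.
Next, y = −4 is a root, so (y + 4) is a factor; dividing leaves y^2 − 3·y + 2.
The remaining quadratic factors as (y − 1)(y − 2).

(y + 4)·(y − 1)·(y − 14)·(y − 2)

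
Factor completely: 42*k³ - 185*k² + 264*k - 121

Trying the rational-root candidates, k = 1 is a root, giving the factor (k - 1) and quotient 42*k² - 143*k + 121.
The remaining quadratic factors as (7*k - 11)(6*k - 11).

(6*k - 11)*(7*k - 11)*(k - 1)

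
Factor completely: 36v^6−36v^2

Factor out 36v^2 first: what remains is v^4−1.
Recognize a difference of squares with the parts v^2 and 1.
v^2−1 is again a difference of squares: (v−1)(v+1).

36v^2(v+1)(v−1)(v^2+1)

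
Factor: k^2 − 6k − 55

Two integers with product −55 and sum −6 are 5 and −11.

(k + 5)(k − 11)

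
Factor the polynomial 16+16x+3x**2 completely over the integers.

(3x+4)(x+4)

Need a pair with product 3·16 = 48 and sum 16: that's 4 and 12.
Split the middle term: 3x**2+4x + 12x+16 = x(3x+4) + 4(3x+4).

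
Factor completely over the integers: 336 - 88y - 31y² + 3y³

(3y - 7)(y + 4)(y - 12)

Among the possible rational roots, y = 12 is a root, so (y - 12) divides it; the quotient is 3y² + 5y - 28.
The remaining quadratic factors as (3y - 7)(y + 4).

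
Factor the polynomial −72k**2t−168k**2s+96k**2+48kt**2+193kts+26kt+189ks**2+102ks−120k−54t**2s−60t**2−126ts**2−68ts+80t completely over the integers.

−(3k−2t)(3t+7s−4)(8k−9s−10)

Group: 3t(−24k**2+16kt+27ks+30k−18ts−20t) + (7s−4)(−24k**2+16kt+27ks+30k−18ts−20t); both groups contain (−24k**2+16kt+27ks+30k−18ts−20t), so (3t+7s−4) is a factor with cofactor −24k**2+16kt+27ks+30k−18ts−20t.
The cofactor groups again: −24k**2+16kt+27ks+30k−18ts−20t = −8k(3k−2t) + (9s+10)(3k−2t); both groups contain (3k−2t), giving −(8k−9s−10)(3k−2t).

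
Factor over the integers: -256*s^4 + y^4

(y - 4*s)*(y + 4*s)*(y^2 + 16*s^2)

Difference of squares twice: with A = y and B = 4*s, A⁴ − B⁴ = (A² − B²)(A² + B²), and A² − B² factors again.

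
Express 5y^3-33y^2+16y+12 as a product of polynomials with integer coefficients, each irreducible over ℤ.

(5y+2)(y-1)(y-6)

By the rational root theorem, y = 1 is a root, so (y-1) divides it; the quotient is 5y^2-28y-12.
The remaining quadratic factors as (5y+2)(y-6).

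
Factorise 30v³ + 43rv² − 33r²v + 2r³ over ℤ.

Group: r(2r² − 29rv − 15v²) − 2v(2r² − 29rv − 15v²); both groups contain (2r² − 29rv − 15v²), so (r − 2v) is a factor with cofactor 2r² − 29rv − 15v².
The cofactor groups again: 2r² − 29rv − 15v² = 2r(r − 15v) + v(r − 15v); both groups contain (r − 15v), giving (2r + v)(r − 15v).

(2r + v)(r − 15v)(r − 2v)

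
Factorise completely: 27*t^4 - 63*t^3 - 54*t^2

9*t^2*(3*t + 2)*(t - 3)

Pull out the common factor 9*t^2, then factor the remaining trinomial.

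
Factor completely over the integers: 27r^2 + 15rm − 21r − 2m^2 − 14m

(9r − m − 7)(3r + 2m)

Group: 9r(3r + 2m) + (−m − 7)(3r + 2m); both groups contain (3r + 2m).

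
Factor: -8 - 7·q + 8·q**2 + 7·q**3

(7·q + 8)·(q + 1)·(q - 1)

By the rational root theorem, q = -8/7 is a root, giving the factor (7·q + 8) and quotient q**2 - 1.
The remaining quadratic factors as (q - 1)(q + 1).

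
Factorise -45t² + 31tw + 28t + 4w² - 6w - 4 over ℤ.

Group: -5t(9t + w - 2) + (4w + 2)(9t + w - 2); both groups contain (9t + w - 2).

-(5t - 4w - 2)(9t + w - 2)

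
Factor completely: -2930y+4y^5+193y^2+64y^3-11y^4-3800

(4y+5)(y+4)(y-5)(y^2-3y+38)

By the rational root theorem, y = -5/4 is a root, so (4y+5) divides it; the quotient is y^4-4y^3+21y^2+22y-760.
Next, y = -4 is a root, so (y+4) divides it; the quotient is y^3-8y^2+53y-190.
Then y = 5 is a root, so (y-5) divides it; the quotient is y^2-3y+38.
The quadratic y^2-3y+38 has discriminant -143 < 0 and is irreducible over ℤ.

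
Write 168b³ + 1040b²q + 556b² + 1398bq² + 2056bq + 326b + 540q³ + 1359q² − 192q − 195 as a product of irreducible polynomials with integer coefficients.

Group: 14b(12b² + 64bq + 44b + 45q² + 132q + 39) + (12q − 5)(12b² + 64bq + 44b + 45q² + 132q + 39); both groups contain (12b² + 64bq + 44b + 45q² + 132q + 39), so (14b + 12q − 5) is a factor with cofactor 12b² + 64bq + 44b + 45q² + 132q + 39.
The cofactor groups again: 12b² + 64bq + 44b + 45q² + 132q + 39 = 6b(2b + 9q + 3) + (5q + 13)(2b + 9q + 3); both groups contain (2b + 9q + 3), giving (6b + 5q + 13)(2b + 9q + 3).

(14b + 12q − 5)(2b + 9q + 3)(6b + 5q + 13)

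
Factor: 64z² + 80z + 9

Need a pair with product 64·9 = 576 and sum 80: that's 72 and 8.
Split the middle term: 64z² + 72z + 8z + 9 = 8z(8z + 9) + (8z + 9).

(8z + 1)(8z + 9)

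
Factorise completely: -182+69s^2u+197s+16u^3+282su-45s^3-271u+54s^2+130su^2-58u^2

-(15s+2u-13)(3s-8u-7)(s+u+2)

Group: s(-45s^2+114su+144s+16u^2-90u-91) + (u+2)(-45s^2+114su+144s+16u^2-90u-91); both groups contain (-45s^2+114su+144s+16u^2-90u-91), so (s+u+2) is a factor with cofactor -45s^2+114su+144s+16u^2-90u-91.
The cofactor groups again: -45s^2+114su+144s+16u^2-90u-91 = -15s(3s-8u-7) + (-2u+13)(3s-8u-7); both groups contain (3s-8u-7), giving -(15s+2u-13)(3s-8u-7).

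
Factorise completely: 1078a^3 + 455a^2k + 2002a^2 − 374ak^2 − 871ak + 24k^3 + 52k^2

(11a − 4k)(14a − k)(7a + 6k + 13)

Group: 11a(98a^2 + 77ak + 182a − 6k^2 − 13k) − 4k(98a^2 + 77ak + 182a − 6k^2 − 13k); both groups contain (98a^2 + 77ak + 182a − 6k^2 − 13k), so (11a − 4k) is a factor with cofactor 98a^2 + 77ak + 182a − 6k^2 − 13k.
The cofactor groups again: 98a^2 + 77ak + 182a − 6k^2 − 13k = 7a(14a − k) + (6k + 13)(14a − k); both groups contain (14a − k), giving (7a + 6k + 13)(14a − k).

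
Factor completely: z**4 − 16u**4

(z − 2u)(z + 2u)(z**2 + 4u**2)

(z)⁴ − (2u)⁴ = ((z)² − (2u)²)((z)² + (2u)²); the first factor splits again, the second (z**2 + 4u**2) is irreducible.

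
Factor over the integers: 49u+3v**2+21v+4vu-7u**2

(v-u+7)(3v+7u)

Group: 3v(v-u+7) + 7u(v-u+7); both groups contain (v-u+7).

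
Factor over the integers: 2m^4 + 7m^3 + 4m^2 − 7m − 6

Trying the rational-root candidates, m = −1 is a root, so (m + 1) divides it; the quotient is 2m^3 + 5m^2 − m − 6.
Then m = 1 is a root, so (m − 1) divides it; the quotient is 2m^2 + 7m + 6.
The remaining quadratic factors as (m + 2)(2m + 3).

(2m + 3)(m + 1)(m + 2)(m − 1)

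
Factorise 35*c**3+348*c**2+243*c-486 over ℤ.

Testing divisors of the constant over divisors of the leading coefficient, c = 6/7 is a root, so (7*c-6) divides it; the quotient is 5*c**2+54*c+81.
The remaining quadratic factors as (c+9)(5*c+9).

(5*c+9)*(7*c-6)*(c+9)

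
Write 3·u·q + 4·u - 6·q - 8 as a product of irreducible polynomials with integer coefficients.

(3·q + 4)·(u - 2)

Group as (3·u·q + 4·u) + (-6·q - 8) = u·(3·q + 4) - 2·(3·q + 4).
Both groups share the factor (3·q + 4).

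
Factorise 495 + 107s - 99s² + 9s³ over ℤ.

(3s + 5)(3s - 11)(s - 9)

Among the possible rational roots, s = 11/3 is a root, giving the factor (3s - 11) and quotient 3s² - 22s - 45.
The remaining quadratic factors as (s - 9)(3s + 5).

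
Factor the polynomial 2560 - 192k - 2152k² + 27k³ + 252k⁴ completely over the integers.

(3k + 8)(3k - 8)(4k + 5)(7k - 8)

Among the possible rational roots, k = 8/3 is a root, so (3k - 8) is a factor; dividing leaves 84k³ + 233k² - 96k - 320.
Then k = 8/7 is a root, so (7k - 8) divides it; the quotient is 12k² + 47k + 40.
The remaining quadratic factors as (4k + 5)(3k + 8).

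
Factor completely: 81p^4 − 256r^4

Difference of squares twice: with A = 3p and B = 4r, A⁴ − B⁴ = (A² − B²)(A² + B²), and A² − B² factors again.

(3p + 4r)(3p − 4r)(9p^2 + 16r^2)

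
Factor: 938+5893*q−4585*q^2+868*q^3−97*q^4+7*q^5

By the rational root theorem, q = −1/7 is a root, giving the factor (7*q+1) and quotient q^4−14*q^3+126*q^2−673*q+938.
Next, q = 2 is a root, so (q−2) divides it; the quotient is q^3−12*q^2+102*q−469.
Continuing, q = 7 is a root, so (q−7) divides it; the quotient is q^2−5*q+67.
The quadratic q^2−5*q+67 has discriminant −243 < 0 and is irreducible over ℤ.

(7*q+1)*(q−2)*(q−7)*(q^2−5*q+67)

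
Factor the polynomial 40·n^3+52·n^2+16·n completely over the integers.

Pull out the common factor 4·n, then factor the remaining trinomial.

4·n·(2·n+1)·(5·n+4)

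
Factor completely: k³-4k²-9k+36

Testing divisors of the constant over divisors of the leading coefficient, k = 4 is a root, so (k-4) divides it; the quotient is k²-9.
The remaining quadratic factors as (k-3)(k+3).

(k+3)(k-3)(k-4)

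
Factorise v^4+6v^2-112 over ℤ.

Substitute u = v^2 to get a quadratic in u, then factor.
v^2+14 is irreducible over ℤ (always positive, so no real roots).
v^2-8 is irreducible over ℤ (8 is not a perfect square).

(v^2+14)(v^2-8)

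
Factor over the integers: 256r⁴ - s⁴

Write as (16r²)² − (s²)², then factor 16r² - s² once more.

(4r + s)(4r - s)(16r² + s²)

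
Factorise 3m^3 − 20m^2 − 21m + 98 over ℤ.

Among the possible rational roots, m = 7 is a root, giving the factor (m − 7) and quotient 3m^2 + m − 14.
The remaining quadratic factors as (3m + 7)(m − 2).

(3m + 7)(m − 2)(m − 7)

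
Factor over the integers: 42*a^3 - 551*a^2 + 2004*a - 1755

(2*a - 15)*(3*a - 13)*(7*a - 9)

Among the possible rational roots, a = 9/7 is a root, giving the factor (7*a - 9) and quotient 6*a^2 - 71*a + 195.
The remaining quadratic factors as (3*a - 13)(2*a - 15).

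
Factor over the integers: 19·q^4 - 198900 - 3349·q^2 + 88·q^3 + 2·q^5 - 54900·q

(2·q + 15)·(q + 6)·(q - 13)·(q^2 + 9·q + 170)

Testing divisors of the constant over divisors of the leading coefficient, q = -6 is a root, giving the factor (q + 6) and quotient 2·q^4 + 7·q^3 + 46·q^2 - 3625·q - 33150.
Next, q = -15/2 is a root, so (2·q + 15) is a factor; dividing leaves q^3 - 4·q^2 + 53·q - 2210.
Next, q = 13 is a root, giving the factor (q - 13) and quotient q^2 + 9·q + 170.
The quadratic q^2 + 9·q + 170 has discriminant -599 < 0 and is irreducible over ℤ.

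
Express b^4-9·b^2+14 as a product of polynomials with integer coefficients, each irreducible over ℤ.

Substitute u = b^2 to get a quadratic in u, then factor.
b^2-2 is irreducible over ℤ (2 is not a perfect square).
b^2-7 is irreducible over ℤ (7 is not a perfect square).

(b^2-2)·(b^2-7)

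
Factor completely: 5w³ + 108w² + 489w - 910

(5w - 7)(w + 10)(w + 13)

By the rational root theorem, w = 7/5 is a root, so (5w - 7) is a factor; dividing leaves w² + 23w + 130.
The remaining quadratic factors as (w + 10)(w + 13).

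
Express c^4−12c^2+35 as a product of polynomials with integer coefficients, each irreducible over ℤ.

(c^2−5)(c^2−7)

Substitute u = c^2 to get a quadratic in u, then factor.
c^2−5 is irreducible over ℤ (5 is not a perfect square).
c^2−7 is irreducible over ℤ (7 is not a perfect square).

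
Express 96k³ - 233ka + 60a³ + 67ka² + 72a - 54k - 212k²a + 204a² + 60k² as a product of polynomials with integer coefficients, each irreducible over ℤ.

Group: 3k(32k² - 28ka + 20k - 15a² - 51a - 18) - 4a(32k² - 28ka + 20k - 15a² - 51a - 18); both groups contain (32k² - 28ka + 20k - 15a² - 51a - 18), so (3k - 4a) is a factor with cofactor 32k² - 28ka + 20k - 15a² - 51a - 18.
The cofactor groups again: 32k² - 28ka + 20k - 15a² - 51a - 18 = 8k(4k - 5a - 2) + (3a + 9)(4k - 5a - 2); both groups contain (4k - 5a - 2), giving (8k + 3a + 9)(4k - 5a - 2).

(3k - 4a)(4k - 5a - 2)(8k + 3a + 9)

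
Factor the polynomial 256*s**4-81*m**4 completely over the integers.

(4*s)⁴ − (3*m)⁴ = ((4*s)² − (3*m)²)((4*s)² + (3*m)²); the first factor splits again, the second (16*s**2+9*m**2) is irreducible.

(4*s-3*m)*(4*s+3*m)*(16*s**2+9*m**2)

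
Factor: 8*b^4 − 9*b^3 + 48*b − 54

Group as (8*b^4 + 48*b) + (−9*b^3 − 54) = 8*b*(b^3 + 6) − 9*(b^3 + 6).
Both groups share the factor (b^3 + 6).

(8*b − 9)*(b^3 + 6)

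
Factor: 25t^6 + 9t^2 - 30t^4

Every term has a factor of t^2; factoring it out leaves 25t^4 - 30t^2 + 9.
Recognize a perfect-square trinomial with the parts 3 and 5t^2.

t^2(5t^2 - 3)^2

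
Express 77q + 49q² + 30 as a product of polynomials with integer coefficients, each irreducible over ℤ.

Need a pair with product 49·30 = 1470 and sum 77: that's 35 and 42.
Split the middle term: 49q² + 35q + 42q + 30 = 7q(7q + 5) + 6(7q + 5).

(7q + 5)(7q + 6)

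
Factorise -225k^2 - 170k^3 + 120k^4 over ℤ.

Pull out the common factor 5k^2, then factor the remaining trinomial.

5k^2(4k - 9)(6k + 5)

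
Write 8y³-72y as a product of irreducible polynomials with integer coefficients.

8y(y+3)(y-3)

Every term has a factor of 8y. Then y²-9 = (y)² − (3)².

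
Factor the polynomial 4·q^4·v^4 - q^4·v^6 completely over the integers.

-q^4·v^4·(v + 2)·(v - 2)

Pull out the common factor q^4·v^4, leaving -v^2 + 4.
Recognize a difference of squares with the parts 2 and v.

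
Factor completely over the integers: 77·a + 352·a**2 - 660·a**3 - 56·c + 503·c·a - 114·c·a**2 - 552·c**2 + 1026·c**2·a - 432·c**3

-(6·c - 10·a + 7)·(8·c - 11·a)·(9·c + 6·a + 1)

Group: 6·c·(-72·c**2 + 51·c·a - 8·c + 66·a**2 + 11·a) + (-10·a + 7)·(-72·c**2 + 51·c·a - 8·c + 66·a**2 + 11·a); both groups contain (-72·c**2 + 51·c·a - 8·c + 66·a**2 + 11·a), so (6·c - 10·a + 7) is a factor with cofactor -72·c**2 + 51·c·a - 8·c + 66·a**2 + 11·a.
The cofactor groups again: -72·c**2 + 51·c·a - 8·c + 66·a**2 + 11·a = -8·c·(9·c + 6·a + 1) + 11·a·(9·c + 6·a + 1); both groups contain (9·c + 6·a + 1), giving -(8·c - 11·a)·(9·c + 6·a + 1).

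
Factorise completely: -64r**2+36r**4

Factor out 4r**2, leaving 9r**2-16, which is a difference of two squares.

4r**2(3r+4)(3r-4)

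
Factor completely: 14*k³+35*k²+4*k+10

(2*k+5)*(7*k²+2)

Group as (14*k³+4*k) + (35*k²+10) = 2*k*(7*k²+2) + 5*(7*k²+2).
Both groups share the factor (7*k²+2).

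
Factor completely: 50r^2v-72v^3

Every term has a factor of 2v. Then 25r^2-36v^2 = (5r)² − (6v)².

2v(5r+6v)(5r-6v)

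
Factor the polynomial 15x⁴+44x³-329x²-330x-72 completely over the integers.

(3x+1)(5x+3)(x+6)(x-4)

Testing divisors of the constant over divisors of the leading coefficient, x = -1/3 is a root, so (3x+1) divides it; the quotient is 5x³+13x²-114x-72.
Continuing, x = -6 is a root, so (x+6) is a factor; dividing leaves 5x²-17x-12.
The remaining quadratic factors as (5x+3)(x-4).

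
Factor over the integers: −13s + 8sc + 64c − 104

Group as (8sc − 13s) + (64c − 104) = s(8c − 13) + 8(8c − 13).
Both groups share the factor (8c − 13).

(8c − 13)(s + 8)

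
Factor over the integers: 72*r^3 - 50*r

2*r*(6*r + 5)*(6*r - 5)

Factor out 2*r, leaving 36*r^2 - 25, which is a difference of two squares.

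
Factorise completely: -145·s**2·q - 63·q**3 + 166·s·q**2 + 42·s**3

(6·s - 7·q)·(7·s - 9·q)·(s - q)

Group: 6·s·(7·s**2 - 16·s·q + 9·q**2) - 7·q·(7·s**2 - 16·s·q + 9·q**2); both groups contain (7·s**2 - 16·s·q + 9·q**2), so (6·s - 7·q) is a factor with cofactor 7·s**2 - 16·s·q + 9·q**2.
The cofactor groups again: 7·s**2 - 16·s·q + 9·q**2 = 7·s·(s - q) - 9·q·(s - q); both groups contain (s - q), giving (7·s - 9·q)·(s - q).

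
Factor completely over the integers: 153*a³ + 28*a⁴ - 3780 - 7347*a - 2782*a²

Trying the rational-root candidates, a = -7/4 is a root, giving the factor (4*a + 7) and quotient 7*a³ + 26*a² - 741*a - 540.
Then a = 9 is a root, so (a - 9) divides it; the quotient is 7*a² + 89*a + 60.
The remaining quadratic factors as (7*a + 5)(a + 12).

(4*a + 7)*(7*a + 5)*(a + 12)*(a - 9)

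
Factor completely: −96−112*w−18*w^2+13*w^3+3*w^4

(3*w+4)*(w+2)*(w+4)*(w−3)

By the rational root theorem, w = −4 is a root, giving the factor (w+4) and quotient 3*w^3+w^2−22*w−24.
Then w = 3 is a root, so (w−3) divides it; the quotient is 3*w^2+10*w+8.
The remaining quadratic factors as (w+2)(3*w+4).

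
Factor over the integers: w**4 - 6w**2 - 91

Substitute u = w**2 to get a quadratic in u, then factor.
w**2 + 7 is irreducible over ℤ (always positive, so no real roots).
w**2 - 13 is irreducible over ℤ (13 is not a perfect square).

(w**2 + 7)(w**2 - 13)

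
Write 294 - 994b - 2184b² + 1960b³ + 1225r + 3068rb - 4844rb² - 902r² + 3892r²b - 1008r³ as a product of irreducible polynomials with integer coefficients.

Group: 14r(-72r² + 206rb - 49r - 140b² + 126b + 98) + (-14b + 3)(-72r² + 206rb - 49r - 140b² + 126b + 98); both groups contain (-72r² + 206rb - 49r - 140b² + 126b + 98), so (14r - 14b + 3) is a factor with cofactor -72r² + 206rb - 49r - 140b² + 126b + 98.
The cofactor groups again: -72r² + 206rb - 49r - 140b² + 126b + 98 = -8r(9r - 10b + 14) + (14b + 7)(9r - 10b + 14); both groups contain (9r - 10b + 14), giving -(8r - 14b - 7)(9r - 10b + 14).

-(9r - 10b + 14)(14r - 14b + 3)(8r - 14b - 7)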